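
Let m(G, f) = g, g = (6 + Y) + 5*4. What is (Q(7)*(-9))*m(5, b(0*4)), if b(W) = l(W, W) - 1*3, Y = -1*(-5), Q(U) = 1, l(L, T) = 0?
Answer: -279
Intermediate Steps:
Y = 5
b(W) = -3 (b(W) = 0 - 1*3 = 0 - 3 = -3)
g = 31 (g = (6 + 5) + 5*4 = 11 + 20 = 31)
m(G, f) = 31
(Q(7)*(-9))*m(5, b(0*4)) = (1*(-9))*31 = -9*31 = -279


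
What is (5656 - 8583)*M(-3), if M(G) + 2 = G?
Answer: 14635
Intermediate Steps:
M(G) = -2 + G
(5656 - 8583)*M(-3) = (5656 - 8583)*(-2 - 3) = -2927*(-5) = 14635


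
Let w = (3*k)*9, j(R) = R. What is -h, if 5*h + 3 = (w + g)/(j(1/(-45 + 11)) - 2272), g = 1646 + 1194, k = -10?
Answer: 319127/386245 ≈ 0.82623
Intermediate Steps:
g = 2840
w = -270 (w = (3*(-10))*9 = -30*9 = -270)
h = -319127/386245 (h = -3/5 + ((-270 + 2840)/(1/(-45 + 11) - 2272))/5 = -3/5 + (2570/(1/(-34) - 2272))/5 = -3/5 + (2570/(-1/34 - 2272))/5 = -3/5 + (2570/(-77249/34))/5 = -3/5 + (2570*(-34/77249))/5 = -3/5 + (1/5)*(-87380/77249) = -3/5 - 17476/77249 = -319127/386245 ≈ -0.82623)
-h = -1*(-319127/386245) = 319127/386245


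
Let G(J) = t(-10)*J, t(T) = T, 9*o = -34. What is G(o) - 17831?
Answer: -160139/9 ≈ -17793.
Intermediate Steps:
o = -34/9 (o = (⅑)*(-34) = -34/9 ≈ -3.7778)
G(J) = -10*J
G(o) - 17831 = -10*(-34/9) - 17831 = 340/9 - 17831 = -160139/9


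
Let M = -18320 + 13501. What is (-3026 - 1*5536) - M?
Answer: -3743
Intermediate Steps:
M = -4819
(-3026 - 1*5536) - M = (-3026 - 1*5536) - 1*(-4819) = (-3026 - 5536) + 4819 = -8562 + 4819 = -3743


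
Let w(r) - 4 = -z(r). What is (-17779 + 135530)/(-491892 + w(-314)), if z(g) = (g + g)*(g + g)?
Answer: -117751/886272 ≈ -0.13286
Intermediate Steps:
z(g) = 4*g² (z(g) = (2*g)*(2*g) = 4*g²)
w(r) = 4 - 4*r²
(-17779 + 135530)/(-491892 + w(-314)) = (-17779 + 135530)/(-491892 + (4 - 4*(-314)²)) = 117751/(-491892 + (4 - 4*98596)) = 117751/(-491892 + (4 - 394384)) = 117751/(-491892 - 394380) = 117751/(-886272) = 117751*(-1/886272) = -117751/886272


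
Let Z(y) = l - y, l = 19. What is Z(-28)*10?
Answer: 470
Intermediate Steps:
Z(y) = 19 - y
Z(-28)*10 = (19 - 1*(-28))*10 = (19 + 28)*10 = 47*10 = 470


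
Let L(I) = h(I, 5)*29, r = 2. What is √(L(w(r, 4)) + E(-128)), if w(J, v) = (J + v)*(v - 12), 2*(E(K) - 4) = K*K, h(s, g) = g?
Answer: √8341 ≈ 91.329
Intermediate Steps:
E(K) = 4 + K²/2 (E(K) = 4 + (K*K)/2 = 4 + K²/2)
w(J, v) = (-12 + v)*(J + v) (w(J, v) = (J + v)*(-12 + v) = (-12 + v)*(J + v))
L(I) = 145 (L(I) = 5*29 = 145)
√(L(w(r, 4)) + E(-128)) = √(145 + (4 + (½)*(-128)²)) = √(145 + (4 + (½)*16384)) = √(145 + (4 + 8192)) = √(145 + 8196) = √8341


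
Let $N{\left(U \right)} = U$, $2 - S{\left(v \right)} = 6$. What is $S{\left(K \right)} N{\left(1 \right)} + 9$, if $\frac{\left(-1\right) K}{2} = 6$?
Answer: $5$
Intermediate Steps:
$K = -12$ ($K = \left(-2\right) 6 = -12$)
$S{\left(v \right)} = -4$ ($S{\left(v \right)} = 2 - 6 = -4$)
$S{\left(K \right)} N{\left(1 \right)} + 9 = \left(-4\right) 1 + 9 = -4 + 9 = 5$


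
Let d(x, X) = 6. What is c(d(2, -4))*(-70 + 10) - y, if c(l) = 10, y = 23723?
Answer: -24323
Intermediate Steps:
c(d(2, -4))*(-70 + 10) - y = 10*(-70 + 10) - 1*23723 = 10*(-60) - 23723 = -600 - 23723 = -24323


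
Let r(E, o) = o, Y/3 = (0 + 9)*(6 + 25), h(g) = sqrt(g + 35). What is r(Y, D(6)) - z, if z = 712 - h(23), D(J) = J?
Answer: -706 + sqrt(58) ≈ -698.38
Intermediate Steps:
h(g) = sqrt(35 + g)
Y = 837 (Y = 3*((0 + 9)*(6 + 25)) = 3*(9*31) = 3*279 = 837)
z = 712 - sqrt(58) (z = 712 - sqrt(35 + 23) = 712 - sqrt(58) ≈ 704.38)
r(Y, D(6)) - z = 6 - (712 - sqrt(58)) = 6 + (-712 + sqrt(58)) = -706 + sqrt(58)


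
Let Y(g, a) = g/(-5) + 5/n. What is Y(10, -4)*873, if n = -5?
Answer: -2619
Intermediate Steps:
Y(g, a) = -1 - g/5 (Y(g, a) = g/(-5) + 5/(-5) = g*(-⅕) + 5*(-⅕) = -g/5 - 1 = -1 - g/5)
Y(10, -4)*873 = (-1 - ⅕*10)*873 = (-1 - 2)*873 = -3*873 = -2619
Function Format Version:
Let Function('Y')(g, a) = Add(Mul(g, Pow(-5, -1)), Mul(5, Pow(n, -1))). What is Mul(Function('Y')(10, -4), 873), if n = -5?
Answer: -2619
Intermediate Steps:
Function('Y')(g, a) = Add(-1, Mul(Rational(-1, 5), g)) (Function('Y')(g, a) = Add(Mul(g, Pow(-5, -1)), Mul(5, Pow(-5, -1))) = Add(Mul(g, Rational(-1, 5)), Mul(5, Rational(-1, 5))) = Add(Mul(Rational(-1, 5), g), -1) = Add(-1, Mul(Rational(-1, 5), g)))
Mul(Function('Y')(10, -4), 873) = Mul(Add(-1, Mul(Rational(-1, 5), 10)), 873) = Mul(Add(-1, -2), 873) = Mul(-3, 873) = -2619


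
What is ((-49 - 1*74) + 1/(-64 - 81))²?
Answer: 318122896/21025 ≈ 15131.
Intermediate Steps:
((-49 - 1*74) + 1/(-64 - 81))² = ((-49 - 74) + 1/(-145))² = (-123 - 1/145)² = (-17836/145)² = 318122896/21025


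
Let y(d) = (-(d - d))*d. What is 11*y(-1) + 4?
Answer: 4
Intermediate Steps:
y(d) = 0 (y(d) = (-1*0)*d = 0*d = 0)
11*y(-1) + 4 = 11*0 + 4 = 0 + 4 = 4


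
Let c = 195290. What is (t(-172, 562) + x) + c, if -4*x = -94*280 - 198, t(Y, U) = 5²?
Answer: 403889/2 ≈ 2.0194e+5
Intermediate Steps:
t(Y, U) = 25
x = 13259/2 (x = -(-94*280 - 198)/4 = -(-26320 - 198)/4 = -¼*(-26518) = 13259/2 ≈ 6629.5)
(t(-172, 562) + x) + c = (25 + 13259/2) + 195290 = 13309/2 + 195290 = 403889/2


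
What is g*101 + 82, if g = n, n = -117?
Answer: -11735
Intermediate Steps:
g = -117
g*101 + 82 = -117*101 + 82 = -11817 + 82 = -11735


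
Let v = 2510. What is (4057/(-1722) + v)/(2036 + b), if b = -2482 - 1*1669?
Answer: -4318163/3642030 ≈ -1.1856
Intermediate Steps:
b = -4151 (b = -2482 - 1669 = -4151)
(4057/(-1722) + v)/(2036 + b) = (4057/(-1722) + 2510)/(2036 - 4151) = (4057*(-1/1722) + 2510)/(-2115) = (-4057/1722 + 2510)*(-1/2115) = (4318163/1722)*(-1/2115) = -4318163/3642030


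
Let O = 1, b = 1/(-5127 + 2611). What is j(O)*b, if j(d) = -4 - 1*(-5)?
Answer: -1/2516 ≈ -0.00039746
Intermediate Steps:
b = -1/2516 (b = 1/(-2516) = -1/2516 ≈ -0.00039746)
j(d) = 1 (j(d) = -4 + 5 = 1)
j(O)*b = 1*(-1/2516) = -1/2516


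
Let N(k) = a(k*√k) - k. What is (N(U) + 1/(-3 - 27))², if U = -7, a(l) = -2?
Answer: 22201/900 ≈ 24.668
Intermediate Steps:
N(k) = -2 - k
(N(U) + 1/(-3 - 27))² = ((-2 - 1*(-7)) + 1/(-3 - 27))² = ((-2 + 7) + 1/(-30))² = (5 - 1/30)² = (149/30)² = 22201/900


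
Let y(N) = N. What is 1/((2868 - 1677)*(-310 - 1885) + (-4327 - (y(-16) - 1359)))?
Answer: -1/2617197 ≈ -3.8209e-7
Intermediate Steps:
1/((2868 - 1677)*(-310 - 1885) + (-4327 - (y(-16) - 1359))) = 1/((2868 - 1677)*(-310 - 1885) + (-4327 - (-16 - 1359))) = 1/(1191*(-2195) + (-4327 - 1*(-1375))) = 1/(-2614245 + (-4327 + 1375)) = 1/(-2614245 - 2952) = 1/(-2617197) = -1/2617197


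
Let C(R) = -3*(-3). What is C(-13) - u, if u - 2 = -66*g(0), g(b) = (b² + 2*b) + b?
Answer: 7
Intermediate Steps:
C(R) = 9
g(b) = b² + 3*b
u = 2 (u = 2 - 0*(3 + 0) = 2 - 0*3 = 2 - 66*0 = 2 + 0 = 2)
C(-13) - u = 9 - 1*2 = 9 - 2 = 7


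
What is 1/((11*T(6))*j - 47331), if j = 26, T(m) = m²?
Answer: -1/37035 ≈ -2.7001e-5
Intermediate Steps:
1/((11*T(6))*j - 47331) = 1/((11*6²)*26 - 47331) = 1/((11*36)*26 - 47331) = 1/(396*26 - 47331) = 1/(10296 - 47331) = 1/(-37035) = -1/37035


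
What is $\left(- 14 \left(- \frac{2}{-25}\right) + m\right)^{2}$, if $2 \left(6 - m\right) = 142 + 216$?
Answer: $\frac{18948609}{625} \approx 30318.0$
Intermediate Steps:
$m = -173$ ($m = 6 - \frac{142 + 216}{2} = 6 - 179 = -173$)
$\left(- 14 \left(- \frac{2}{-25}\right) + m\right)^{2} = \left(- 14 \left(- \frac{2}{-25}\right) - 173\right)^{2} = \left(- 14 \left(\left(-2\right) \left(- \frac{1}{25}\right)\right) - 173\right)^{2} = \left(\left(-14\right) \frac{2}{25} - 173\right)^{2} = \left(- \frac{28}{25} - 173\right)^{2} = \left(- \frac{4353}{25}\right)^{2} = \frac{18948609}{625}$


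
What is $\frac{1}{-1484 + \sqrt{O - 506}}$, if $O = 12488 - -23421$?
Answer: $- \frac{1484}{2166853} - \frac{\sqrt{35403}}{2166853} \approx -0.0007717$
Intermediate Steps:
$O = 35909$ ($O = 12488 + 23421 = 35909$)
$\frac{1}{-1484 + \sqrt{O - 506}} = \frac{1}{-1484 + \sqrt{35909 - 506}} = \frac{1}{-1484 + \sqrt{35403}}$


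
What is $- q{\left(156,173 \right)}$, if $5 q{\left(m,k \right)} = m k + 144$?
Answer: $- \frac{27132}{5} \approx -5426.4$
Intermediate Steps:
$q{\left(m,k \right)} = \frac{144}{5} + \frac{k m}{5}$ ($q{\left(m,k \right)} = \frac{m k + 144}{5} = \frac{k m + 144}{5} = \frac{144 + k m}{5} = \frac{144}{5} + \frac{k m}{5}$)
$- q{\left(156,173 \right)} = - (\frac{144}{5} + \frac{1}{5} \cdot 173 \cdot 156) = - (\frac{144}{5} + \frac{26988}{5}) = \left(-1\right) \frac{27132}{5} = - \frac{27132}{5}$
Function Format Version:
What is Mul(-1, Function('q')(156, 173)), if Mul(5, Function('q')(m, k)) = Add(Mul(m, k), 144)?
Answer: Rational(-27132, 5) ≈ -5426.4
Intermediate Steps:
Function('q')(m, k) = Add(Rational(144, 5), Mul(Rational(1, 5), k, m)) (Function('q')(m, k) = Mul(Rational(1, 5), Add(Mul(m, k), 144)) = Mul(Rational(1, 5), Add(Mul(k, m), 144)) = Mul(Rational(1, 5), Add(144, Mul(k, m))) = Add(Rational(144, 5), Mul(Rational(1, 5), k, m)))
Mul(-1, Function('q')(156, 173)) = Mul(-1, Add(Rational(144, 5), Mul(Rational(1, 5), 173, 156))) = Mul(-1, Add(Rational(144, 5), Rational(26988, 5))) = Mul(-1, Rational(27132, 5)) = Rational(-27132, 5)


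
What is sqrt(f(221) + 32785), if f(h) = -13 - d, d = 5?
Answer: sqrt(32767) ≈ 181.02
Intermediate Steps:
f(h) = -18 (f(h) = -13 - 1*5 = -13 - 5 = -18)
sqrt(f(221) + 32785) = sqrt(-18 + 32785) = sqrt(32767)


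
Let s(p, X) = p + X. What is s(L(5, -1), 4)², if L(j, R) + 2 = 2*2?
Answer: 36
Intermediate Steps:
L(j, R) = 2 (L(j, R) = -2 + 2*2 = -2 + 4 = 2)
s(p, X) = X + p
s(L(5, -1), 4)² = (4 + 2)² = 6² = 36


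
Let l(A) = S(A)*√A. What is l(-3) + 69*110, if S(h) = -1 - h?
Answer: 7590 + 2*I*√3 ≈ 7590.0 + 3.4641*I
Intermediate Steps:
l(A) = √A*(-1 - A) (l(A) = (-1 - A)*√A = √A*(-1 - A))
l(-3) + 69*110 = √(-3)*(-1 - 1*(-3)) + 69*110 = (I*√3)*(-1 + 3) + 7590 = (I*√3)*2 + 7590 = 2*I*√3 + 7590 = 7590 + 2*I*√3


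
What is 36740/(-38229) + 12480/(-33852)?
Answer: -11030900/8295693 ≈ -1.3297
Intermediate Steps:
36740/(-38229) + 12480/(-33852) = 36740*(-1/38229) + 12480*(-1/33852) = -36740/38229 - 80/217 = -11030900/8295693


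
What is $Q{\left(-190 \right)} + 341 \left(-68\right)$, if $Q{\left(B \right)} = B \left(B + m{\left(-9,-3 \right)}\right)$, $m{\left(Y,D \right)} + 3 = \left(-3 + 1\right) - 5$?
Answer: $14812$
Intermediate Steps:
$m{\left(Y,D \right)} = -10$ ($m{\left(Y,D \right)} = -3 + \left(\left(-3 + 1\right) - 5\right) = -3 - 7 = -10$)
$Q{\left(B \right)} = B \left(-10 + B\right)$ ($Q{\left(B \right)} = B \left(B - 10\right) = B \left(-10 + B\right)$)
$Q{\left(-190 \right)} + 341 \left(-68\right) = - 190 \left(-10 - 190\right) + 341 \left(-68\right) = \left(-190\right) \left(-200\right) - 23188 = 38000 - 23188 = 14812$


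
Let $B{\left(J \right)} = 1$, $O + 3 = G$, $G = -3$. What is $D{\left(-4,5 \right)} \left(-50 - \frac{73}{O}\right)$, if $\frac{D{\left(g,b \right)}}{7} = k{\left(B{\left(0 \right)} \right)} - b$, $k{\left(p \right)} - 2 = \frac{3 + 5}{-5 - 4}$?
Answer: $\frac{55615}{54} \approx 1029.9$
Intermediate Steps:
$O = -6$ ($O = -3 - 3 = -6$)
$k{\left(p \right)} = \frac{10}{9}$ ($k{\left(p \right)} = 2 + \frac{3 + 5}{-5 - 4} = 2 + \frac{8}{-9} = 2 + 8 \left(- \frac{1}{9}\right) = 2 - \frac{8}{9} = \frac{10}{9}$)
$D{\left(g,b \right)} = \frac{70}{9} - 7 b$ ($D{\left(g,b \right)} = 7 \left(\frac{10}{9} - b\right) = \frac{70}{9} - 7 b$)
$D{\left(-4,5 \right)} \left(-50 - \frac{73}{O}\right) = \left(\frac{70}{9} - 35\right) \left(-50 - \frac{73}{-6}\right) = \left(\frac{70}{9} - 35\right) \left(-50 - - \frac{73}{6}\right) = - \frac{245 \left(-50 + \frac{73}{6}\right)}{9} = \left(- \frac{245}{9}\right) \left(- \frac{227}{6}\right) = \frac{55615}{54}$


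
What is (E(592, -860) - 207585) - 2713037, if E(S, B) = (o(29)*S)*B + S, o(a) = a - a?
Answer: -2920030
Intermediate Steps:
o(a) = 0
E(S, B) = S (E(S, B) = (0*S)*B + S = 0*B + S = 0 + S = S)
(E(592, -860) - 207585) - 2713037 = (592 - 207585) - 2713037 = -206993 - 2713037 = -2920030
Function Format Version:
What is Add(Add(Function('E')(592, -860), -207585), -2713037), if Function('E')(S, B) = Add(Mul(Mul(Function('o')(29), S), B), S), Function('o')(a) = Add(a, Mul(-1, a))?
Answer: -2920030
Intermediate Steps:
Function('o')(a) = 0
Function('E')(S, B) = S (Function('E')(S, B) = Add(Mul(Mul(0, S), B), S) = Add(Mul(0, B), S) = Add(0, S) = S)
Add(Add(Function('E')(592, -860), -207585), -2713037) = Add(Add(592, -207585), -2713037) = Add(-206993, -2713037) = -2920030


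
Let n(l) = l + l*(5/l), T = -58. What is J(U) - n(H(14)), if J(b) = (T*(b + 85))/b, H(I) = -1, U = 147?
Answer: -14044/147 ≈ -95.537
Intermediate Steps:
J(b) = (-4930 - 58*b)/b (J(b) = (-58*(b + 85))/b = (-58*(85 + b))/b = (-4930 - 58*b)/b)
n(l) = 5 + l (n(l) = l + 5 = 5 + l)
J(U) - n(H(14)) = (-58 - 4930/147) - (5 - 1) = (-58 - 4930*1/147) - 1*4 = (-58 - 4930/147) - 4 = -13456/147 - 4 = -14044/147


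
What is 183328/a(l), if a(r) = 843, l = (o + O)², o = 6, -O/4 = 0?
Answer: 183328/843 ≈ 217.47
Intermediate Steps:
O = 0 (O = -4*0 = 0)
l = 36 (l = (6 + 0)² = 6² = 36)
183328/a(l) = 183328/843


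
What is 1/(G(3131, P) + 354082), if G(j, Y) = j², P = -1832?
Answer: 1/10157243 ≈ 9.8452e-8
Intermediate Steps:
1/(G(3131, P) + 354082) = 1/(3131² + 354082) = 1/(9803161 + 354082) = 1/10157243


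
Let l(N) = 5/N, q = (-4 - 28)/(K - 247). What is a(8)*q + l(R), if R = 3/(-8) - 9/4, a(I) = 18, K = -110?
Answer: -104/357 ≈ -0.29132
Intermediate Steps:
R = -21/8 (R = 3*(-1/8) - 9*1/4 = -3/8 - 9/4 = -21/8 ≈ -2.6250)
q = 32/357 (q = (-4 - 28)/(-110 - 247) = -32/(-357) = -32*(-1/357) = 32/357 ≈ 0.089636)
a(8)*q + l(R) = 18*(32/357) + 5/(-21/8) = 192/119 + 5*(-8/21) = 192/119 - 40/21 = -104/357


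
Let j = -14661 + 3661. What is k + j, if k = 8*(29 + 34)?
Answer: -10496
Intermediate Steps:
j = -11000
k = 504 (k = 8*63 = 504)
k + j = 504 - 11000 = -10496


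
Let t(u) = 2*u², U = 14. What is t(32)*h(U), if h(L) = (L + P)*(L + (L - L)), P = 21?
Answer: 1003520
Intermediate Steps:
h(L) = L*(21 + L) (h(L) = (L + 21)*(L + (L - L)) = (21 + L)*(L + 0) = (21 + L)*L = L*(21 + L))
t(32)*h(U) = (2*32²)*(14*(21 + 14)) = (2*1024)*(14*35) = 2048*490 = 1003520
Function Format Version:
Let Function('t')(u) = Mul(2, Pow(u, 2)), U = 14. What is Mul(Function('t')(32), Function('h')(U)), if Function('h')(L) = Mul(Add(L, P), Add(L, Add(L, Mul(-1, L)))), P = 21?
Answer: 1003520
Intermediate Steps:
Function('h')(L) = Mul(L, Add(21, L)) (Function('h')(L) = Mul(Add(L, 21), Add(L, Add(L, Mul(-1, L)))) = Mul(Add(21, L), Add(L, 0)) = Mul(Add(21, L), L) = Mul(L, Add(21, L)))
Mul(Function('t')(32), Function('h')(U)) = Mul(Mul(2, Pow(32, 2)), Mul(14, Add(21, 14))) = Mul(Mul(2, 1024), Mul(14, 35)) = Mul(2048, 490) = 1003520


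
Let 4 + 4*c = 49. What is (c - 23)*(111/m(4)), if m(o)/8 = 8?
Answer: -5217/256 ≈ -20.379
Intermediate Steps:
c = 45/4 (c = -1 + (¼)*49 = -1 + 49/4 = 45/4 ≈ 11.250)
m(o) = 64 (m(o) = 8*8 = 64)
(c - 23)*(111/m(4)) = (45/4 - 23)*(111/64) = -5217/(4*64) = -47/4*111/64 = -5217/256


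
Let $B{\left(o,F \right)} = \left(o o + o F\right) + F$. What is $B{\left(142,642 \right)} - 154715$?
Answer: $-42745$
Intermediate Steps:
$B{\left(o,F \right)} = F + o^{2} + F o$ ($B{\left(o,F \right)} = \left(o^{2} + F o\right) + F = F + o^{2} + F o$)
$B{\left(142,642 \right)} - 154715 = \left(642 + 142^{2} + 642 \cdot 142\right) - 154715 = \left(642 + 20164 + 91164\right) - 154715 = 111970 - 154715 = -42745$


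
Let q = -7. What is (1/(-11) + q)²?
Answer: 6084/121 ≈ 50.281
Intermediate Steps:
(1/(-11) + q)² = (1/(-11) - 7)² = (-1/11 - 7)² = (-78/11)² = 6084/121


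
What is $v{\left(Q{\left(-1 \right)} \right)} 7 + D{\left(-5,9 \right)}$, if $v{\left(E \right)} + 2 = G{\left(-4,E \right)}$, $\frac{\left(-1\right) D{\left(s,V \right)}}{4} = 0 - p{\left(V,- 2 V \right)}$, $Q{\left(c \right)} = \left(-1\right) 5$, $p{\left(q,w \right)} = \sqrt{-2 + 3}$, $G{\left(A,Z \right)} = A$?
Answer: $-38$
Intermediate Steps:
$p{\left(q,w \right)} = 1$ ($p{\left(q,w \right)} = \sqrt{1} = 1$)
$Q{\left(c \right)} = -5$
$D{\left(s,V \right)} = 4$ ($D{\left(s,V \right)} = - 4 \left(0 - 1\right) = \left(-4\right) \left(-1\right) = 4$)
$v{\left(E \right)} = -6$ ($v{\left(E \right)} = -2 - 4 = -6$)
$v{\left(Q{\left(-1 \right)} \right)} 7 + D{\left(-5,9 \right)} = \left(-6\right) 7 + 4 = -42 + 4 = -38$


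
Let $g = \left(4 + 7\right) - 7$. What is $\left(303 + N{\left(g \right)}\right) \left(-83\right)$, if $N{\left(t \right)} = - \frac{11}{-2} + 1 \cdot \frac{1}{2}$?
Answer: $-25647$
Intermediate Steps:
$g = 4$ ($g = 11 - 7 = 4$)
$N{\left(t \right)} = 6$ ($N{\left(t \right)} = \left(-11\right) \left(- \frac{1}{2}\right) + 1 \cdot \frac{1}{2} = \frac{11}{2} + \frac{1}{2} = 6$)
$\left(303 + N{\left(g \right)}\right) \left(-83\right) = \left(303 + 6\right) \left(-83\right) = 309 \left(-83\right) = -25647$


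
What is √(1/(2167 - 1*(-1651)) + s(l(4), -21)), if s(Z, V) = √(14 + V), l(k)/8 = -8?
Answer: √(3818 + 14577124*I*√7)/3818 ≈ 1.1502 + 1.1501*I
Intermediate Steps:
l(k) = -64 (l(k) = 8*(-8) = -64)
√(1/(2167 - 1*(-1651)) + s(l(4), -21)) = √(1/(2167 - 1*(-1651)) + √(14 - 21)) = √(1/(2167 + 1651) + √(-7)) = √(1/3818 + I*√7)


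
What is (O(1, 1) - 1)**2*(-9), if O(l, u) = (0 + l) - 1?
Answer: -9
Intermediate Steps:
O(l, u) = -1 + l (O(l, u) = l - 1 = -1 + l)
(O(1, 1) - 1)**2*(-9) = ((-1 + 1) - 1)**2*(-9) = (0 - 1)**2*(-9) = (-1)**2*(-9) = 1*(-9) = -9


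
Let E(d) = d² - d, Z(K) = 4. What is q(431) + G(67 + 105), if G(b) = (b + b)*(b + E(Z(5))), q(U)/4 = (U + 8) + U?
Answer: 66776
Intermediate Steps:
q(U) = 32 + 8*U (q(U) = 4*((U + 8) + U) = 4*((8 + U) + U) = 4*(8 + 2*U) = 32 + 8*U)
G(b) = 2*b*(12 + b) (G(b) = (b + b)*(b + 4*(-1 + 4)) = (2*b)*(b + 4*3) = (2*b)*(b + 12) = (2*b)*(12 + b) = 2*b*(12 + b))
q(431) + G(67 + 105) = (32 + 8*431) + 2*(67 + 105)*(12 + (67 + 105)) = (32 + 3448) + 2*172*(12 + 172) = 3480 + 2*172*184 = 3480 + 63296 = 66776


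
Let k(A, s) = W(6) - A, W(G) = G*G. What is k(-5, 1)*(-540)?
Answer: -22140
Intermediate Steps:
W(G) = G**2
k(A, s) = 36 - A (k(A, s) = 6**2 - A = 36 - A)
k(-5, 1)*(-540) = (36 - 1*(-5))*(-540) = (36 + 5)*(-540) = 41*(-540) = -22140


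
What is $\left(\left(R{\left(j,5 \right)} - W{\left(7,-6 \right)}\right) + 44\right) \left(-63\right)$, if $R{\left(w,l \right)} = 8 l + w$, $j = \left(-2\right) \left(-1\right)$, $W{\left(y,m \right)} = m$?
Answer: $-5796$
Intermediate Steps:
$j = 2$
$R{\left(w,l \right)} = w + 8 l$
$\left(\left(R{\left(j,5 \right)} - W{\left(7,-6 \right)}\right) + 44\right) \left(-63\right) = \left(\left(\left(2 + 8 \cdot 5\right) - -6\right) + 44\right) \left(-63\right) = \left(\left(\left(2 + 40\right) + 6\right) + 44\right) \left(-63\right) = \left(\left(42 + 6\right) + 44\right) \left(-63\right) = \left(48 + 44\right) \left(-63\right) = 92 \left(-63\right) = -5796$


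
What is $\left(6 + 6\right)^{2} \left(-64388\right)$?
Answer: $-9271872$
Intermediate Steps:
$\left(6 + 6\right)^{2} \left(-64388\right) = 12^{2} \left(-64388\right) = 144 \left(-64388\right) = -9271872$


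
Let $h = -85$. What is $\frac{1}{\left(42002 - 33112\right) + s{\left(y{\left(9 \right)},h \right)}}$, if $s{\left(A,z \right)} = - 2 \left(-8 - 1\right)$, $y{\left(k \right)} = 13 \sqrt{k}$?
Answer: $\frac{1}{8908} \approx 0.00011226$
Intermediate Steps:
$s{\left(A,z \right)} = 18$ ($s{\left(A,z \right)} = \left(-2\right) \left(-9\right) = 18$)
$\frac{1}{\left(42002 - 33112\right) + s{\left(y{\left(9 \right)},h \right)}} = \frac{1}{\left(42002 - 33112\right) + 18} = \frac{1}{8890 + 18} = \frac{1}{8908}$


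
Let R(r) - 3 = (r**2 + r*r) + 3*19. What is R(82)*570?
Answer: 7699560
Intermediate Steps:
R(r) = 60 + 2*r**2 (R(r) = 3 + ((r**2 + r*r) + 3*19) = 3 + ((r**2 + r**2) + 57) = 3 + (2*r**2 + 57) = 3 + (57 + 2*r**2) = 60 + 2*r**2)
R(82)*570 = (60 + 2*82**2)*570 = (60 + 2*6724)*570 = (60 + 13448)*570 = 13508*570 = 7699560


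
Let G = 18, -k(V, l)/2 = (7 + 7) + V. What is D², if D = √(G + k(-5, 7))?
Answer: 0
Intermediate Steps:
k(V, l) = -28 - 2*V (k(V, l) = -2*((7 + 7) + V) = -2*(14 + V) = -28 - 2*V)
D = 0 (D = √(18 + (-28 - 2*(-5))) = √(18 + (-28 + 10)) = √(18 - 18) = √0 = 0)
D² = 0² = 0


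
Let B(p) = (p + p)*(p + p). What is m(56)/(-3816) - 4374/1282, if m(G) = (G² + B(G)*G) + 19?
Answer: -460647371/2446056 ≈ -188.32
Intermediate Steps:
B(p) = 4*p² (B(p) = (2*p)*(2*p) = 4*p²)
m(G) = 19 + G² + 4*G³ (m(G) = (G² + (4*G²)*G) + 19 = (G² + 4*G³) + 19 = 19 + G² + 4*G³)
m(56)/(-3816) - 4374/1282 = (19 + 56² + 4*56³)/(-3816) - 4374/1282 = (19 + 3136 + 4*175616)*(-1/3816) - 4374*1/1282 = (19 + 3136 + 702464)*(-1/3816) - 2187/641 = 705619*(-1/3816) - 2187/641 = -705619/3816 - 2187/641 = -460647371/2446056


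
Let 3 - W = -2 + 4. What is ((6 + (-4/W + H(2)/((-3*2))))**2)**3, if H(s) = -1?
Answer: 4826809/46656 ≈ 103.46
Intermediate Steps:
W = 1 (W = 3 - (-2 + 4) = 3 - 1*2 = 3 - 2 = 1)
((6 + (-4/W + H(2)/((-3*2))))**2)**3 = ((6 + (-4/1 - 1/((-3*2))))**2)**3 = ((6 + (-4*1 - 1/(-6)))**2)**3 = ((6 + (-4 - 1*(-1/6)))**2)**3 = ((6 + (-4 + 1/6))**2)**3 = ((6 - 23/6)**2)**3 = ((13/6)**2)**3 = (169/36)**3 = 4826809/46656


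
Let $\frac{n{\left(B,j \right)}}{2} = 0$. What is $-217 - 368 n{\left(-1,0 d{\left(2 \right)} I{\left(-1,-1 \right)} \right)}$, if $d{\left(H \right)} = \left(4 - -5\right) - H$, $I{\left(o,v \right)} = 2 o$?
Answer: $-217$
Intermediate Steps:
$d{\left(H \right)} = 9 - H$ ($d{\left(H \right)} = \left(4 + 5\right) - H = 9 - H$)
$n{\left(B,j \right)} = 0$ ($n{\left(B,j \right)} = 2 \cdot 0 = 0$)
$-217 - 368 n{\left(-1,0 d{\left(2 \right)} I{\left(-1,-1 \right)} \right)} = -217 - 0 = -217 + 0 = -217$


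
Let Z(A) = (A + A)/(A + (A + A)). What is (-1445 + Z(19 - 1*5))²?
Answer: 18774889/9 ≈ 2.0861e+6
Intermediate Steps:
Z(A) = ⅔ (Z(A) = (2*A)/(A + 2*A) = (2*A)/((3*A)) = (2*A)*(1/(3*A)) = ⅔)
(-1445 + Z(19 - 1*5))² = (-1445 + ⅔)² = (-4333/3)² = 18774889/9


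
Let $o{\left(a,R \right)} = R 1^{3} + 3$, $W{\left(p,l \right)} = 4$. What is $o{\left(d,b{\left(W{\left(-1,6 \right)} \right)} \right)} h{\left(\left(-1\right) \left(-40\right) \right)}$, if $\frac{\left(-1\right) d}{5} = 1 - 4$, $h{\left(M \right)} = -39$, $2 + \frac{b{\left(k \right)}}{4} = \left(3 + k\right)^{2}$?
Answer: $-7449$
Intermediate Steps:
$b{\left(k \right)} = -8 + 4 \left(3 + k\right)^{2}$
$d = 15$ ($d = - 5 \left(1 - 4\right) = \left(-5\right) \left(-3\right) = 15$)
$o{\left(a,R \right)} = 3 + R$ ($o{\left(a,R \right)} = R 1 + 3 = R + 3 = 3 + R$)
$o{\left(d,b{\left(W{\left(-1,6 \right)} \right)} \right)} h{\left(\left(-1\right) \left(-40\right) \right)} = \left(3 - \left(8 - 4 \left(3 + 4\right)^{2}\right)\right) \left(-39\right) = \left(3 - \left(8 - 4 \cdot 7^{2}\right)\right) \left(-39\right) = \left(3 + \left(-8 + 4 \cdot 49\right)\right) \left(-39\right) = \left(3 + \left(-8 + 196\right)\right) \left(-39\right) = \left(3 + 188\right) \left(-39\right) = 191 \left(-39\right) = -7449$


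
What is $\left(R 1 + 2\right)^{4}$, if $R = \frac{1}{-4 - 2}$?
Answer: $\frac{14641}{1296} \approx 11.297$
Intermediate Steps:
$R = - \frac{1}{6}$ ($R = \frac{1}{-6} = - \frac{1}{6} \approx -0.16667$)
$\left(R 1 + 2\right)^{4} = \left(\left(- \frac{1}{6}\right) 1 + 2\right)^{4} = \left(- \frac{1}{6} + 2\right)^{4} = \left(\frac{11}{6}\right)^{4} = \frac{14641}{1296}$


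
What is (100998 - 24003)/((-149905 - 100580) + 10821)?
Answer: -25665/79888 ≈ -0.32126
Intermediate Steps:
(100998 - 24003)/((-149905 - 100580) + 10821) = 76995/(-250485 + 10821) = 76995/(-239664) = 76995*(-1/239664) = -25665/79888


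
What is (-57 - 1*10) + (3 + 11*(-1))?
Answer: -75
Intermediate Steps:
(-57 - 1*10) + (3 + 11*(-1)) = (-57 - 10) + (3 - 11) = -67 - 8 = -75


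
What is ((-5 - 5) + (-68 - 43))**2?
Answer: 14641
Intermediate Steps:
((-5 - 5) + (-68 - 43))**2 = (-10 - 111)**2 = (-121)**2 = 14641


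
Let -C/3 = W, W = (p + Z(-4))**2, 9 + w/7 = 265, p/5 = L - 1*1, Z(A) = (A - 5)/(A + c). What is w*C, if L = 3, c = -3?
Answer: -4793088/7 ≈ -6.8473e+5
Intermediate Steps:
Z(A) = (-5 + A)/(-3 + A) (Z(A) = (A - 5)/(A - 3) = (-5 + A)/(-3 + A))
p = 10 (p = 5*(3 - 1*1) = 5*(3 - 1) = 5*2 = 10)
w = 1792 (w = -63 + 7*265 = -63 + 1855 = 1792)
W = 6241/49 (W = (10 + (-5 - 4)/(-3 - 4))**2 = (10 - 9/(-7))**2 = (10 - 1/7*(-9))**2 = (10 + 9/7)**2 = (79/7)**2 = 6241/49 ≈ 127.37)
C = -18723/49 (C = -3*6241/49 = -18723/49 ≈ -382.10)
w*C = 1792*(-18723/49) = -4793088/7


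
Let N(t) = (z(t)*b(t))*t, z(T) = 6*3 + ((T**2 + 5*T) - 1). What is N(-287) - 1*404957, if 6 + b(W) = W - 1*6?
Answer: 6946243206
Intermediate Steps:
z(T) = 17 + T**2 + 5*T (z(T) = 18 + (-1 + T**2 + 5*T) = 17 + T**2 + 5*T)
b(W) = -12 + W (b(W) = -6 + (W - 1*6) = -6 + (W - 6) = -6 + (-6 + W) = -12 + W)
N(t) = t*(-12 + t)*(17 + t**2 + 5*t) (N(t) = ((17 + t**2 + 5*t)*(-12 + t))*t = ((-12 + t)*(17 + t**2 + 5*t))*t = t*(-12 + t)*(17 + t**2 + 5*t))
N(-287) - 1*404957 = -287*(-12 - 287)*(17 + (-287)**2 + 5*(-287)) - 1*404957 = -287*(-299)*(17 + 82369 - 1435) - 404957 = -287*(-299)*80951 - 404957 = 6946648163 - 404957 = 6946243206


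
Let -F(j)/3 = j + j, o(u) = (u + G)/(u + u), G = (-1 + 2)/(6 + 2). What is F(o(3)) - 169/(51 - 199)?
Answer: -587/296 ≈ -1.9831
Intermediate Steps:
G = ⅛ (G = 1/8 = 1*(⅛) = ⅛ ≈ 0.12500)
o(u) = (⅛ + u)/(2*u) (o(u) = (u + ⅛)/(u + u) = (⅛ + u)/((2*u)) = (⅛ + u)*(1/(2*u)) = (⅛ + u)/(2*u))
F(j) = -6*j (F(j) = -3*(j + j) = -6*j)
F(o(3)) - 169/(51 - 199) = -3*(1 + 8*3)/(8*3) - 169/(51 - 199) = -3*(1 + 24)/(8*3) - 169/(-148) = -3*25/(8*3) - 1/148*(-169) = -6*25/48 + 169/148 = -25/8 + 169/148 = -587/296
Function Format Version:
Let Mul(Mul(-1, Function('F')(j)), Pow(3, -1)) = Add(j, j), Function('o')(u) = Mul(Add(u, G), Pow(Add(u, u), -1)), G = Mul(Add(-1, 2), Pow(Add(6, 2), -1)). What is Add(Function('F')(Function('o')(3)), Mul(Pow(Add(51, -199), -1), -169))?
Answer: Rational(-587, 296) ≈ -1.9831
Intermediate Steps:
G = Rational(1, 8) (G = Mul(1, Pow(8, -1)) = Mul(1, Rational(1, 8)) = Rational(1, 8) ≈ 0.12500)
Function('o')(u) = Mul(Rational(1, 2), Pow(u, -1), Add(Rational(1, 8), u)) (Function('o')(u) = Mul(Add(u, Rational(1, 8)), Pow(Add(u, u), -1)) = Mul(Add(Rational(1, 8), u), Pow(Mul(2, u), -1)) = Mul(Add(Rational(1, 8), u), Mul(Rational(1, 2), Pow(u, -1))) = Mul(Rational(1, 2), Pow(u, -1), Add(Rational(1, 8), u)))
Function('F')(j) = Mul(-6, j) (Function('F')(j) = Mul(-3, Add(j, j)) = Mul(-3, Mul(2, j)) = Mul(-6, j))
Add(Function('F')(Function('o')(3)), Mul(Pow(Add(51, -199), -1), -169)) = Add(Mul(-6, Mul(Rational(1, 16), Pow(3, -1), Add(1, Mul(8, 3)))), Mul(Pow(Add(51, -199), -1), -169)) = Add(Mul(-6, Mul(Rational(1, 16), Rational(1, 3), Add(1, 24))), Mul(Pow(-148, -1), -169)) = Add(Mul(-6, Mul(Rational(1, 16), Rational(1, 3), 25)), Mul(Rational(-1, 148), -169)) = Add(Mul(-6, Rational(25, 48)), Rational(169, 148)) = Add(Rational(-25, 8), Rational(169, 148)) = Rational(-587, 296)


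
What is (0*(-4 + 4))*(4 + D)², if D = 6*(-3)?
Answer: 0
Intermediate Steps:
D = -18
(0*(-4 + 4))*(4 + D)² = (0*(-4 + 4))*(4 - 18)² = (0*0)*(-14)² = 0*196 = 0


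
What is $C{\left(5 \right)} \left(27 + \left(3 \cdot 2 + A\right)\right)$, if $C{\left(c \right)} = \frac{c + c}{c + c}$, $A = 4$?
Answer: $37$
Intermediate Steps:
$C{\left(c \right)} = 1$ ($C{\left(c \right)} = \frac{2 c}{2 c} = 2 c \frac{1}{2 c} = 1$)
$C{\left(5 \right)} \left(27 + \left(3 \cdot 2 + A\right)\right) = 1 \left(27 + \left(3 \cdot 2 + 4\right)\right) = 1 \left(27 + \left(6 + 4\right)\right) = 1 \left(27 + 10\right) = 1 \cdot 37 = 37$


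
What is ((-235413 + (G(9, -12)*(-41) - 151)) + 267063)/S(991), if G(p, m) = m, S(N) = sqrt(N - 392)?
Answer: 31991*sqrt(599)/599 ≈ 1307.1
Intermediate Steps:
S(N) = sqrt(-392 + N)
((-235413 + (G(9, -12)*(-41) - 151)) + 267063)/S(991) = ((-235413 + (-12*(-41) - 151)) + 267063)/(sqrt(-392 + 991)) = ((-235413 + (492 - 151)) + 267063)/(sqrt(599)) = ((-235413 + 341) + 267063)*(sqrt(599)/599) = (-235072 + 267063)*(sqrt(599)/599) = 31991*(sqrt(599)/599) = 31991*sqrt(599)/599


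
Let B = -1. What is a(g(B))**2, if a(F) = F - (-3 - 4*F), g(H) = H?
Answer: 4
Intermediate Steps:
a(F) = 3 + 5*F (a(F) = F + (3 + 4*F) = 3 + 5*F)
a(g(B))**2 = (3 + 5*(-1))**2 = (3 - 5)**2 = (-2)**2 = 4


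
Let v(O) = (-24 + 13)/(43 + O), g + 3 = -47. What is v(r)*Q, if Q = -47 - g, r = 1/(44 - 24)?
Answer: -220/287 ≈ -0.76655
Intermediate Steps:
r = 1/20 ≈ 0.050000
g = -50 (g = -3 - 47 = -50)
v(O) = -11/(43 + O)
Q = 3 (Q = -47 - 1*(-50) = -47 + 50 = 3)
v(r)*Q = -11/(43 + 1/20)*3 = -11/861/20*3 = -11*20/861*3 = -220/861*3 = -220/287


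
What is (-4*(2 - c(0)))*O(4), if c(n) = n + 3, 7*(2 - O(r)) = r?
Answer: 40/7 ≈ 5.7143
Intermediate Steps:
O(r) = 2 - r/7
c(n) = 3 + n
(-4*(2 - c(0)))*O(4) = (-4*(2 - (3 + 0)))*(2 - ⅐*4) = (-4*(2 - 1*3))*(2 - 4/7) = -4*(2 - 3)*(10/7) = -4*(-1)*(10/7) = 4*(10/7) = 40/7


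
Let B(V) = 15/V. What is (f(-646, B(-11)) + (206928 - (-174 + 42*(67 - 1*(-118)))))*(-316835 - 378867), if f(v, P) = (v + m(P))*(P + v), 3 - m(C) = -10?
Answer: -4661373846990/11 ≈ -4.2376e+11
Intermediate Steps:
m(C) = 13 (m(C) = 3 - 1*(-10) = 3 + 10 = 13)
f(v, P) = (13 + v)*(P + v) (f(v, P) = (v + 13)*(P + v) = (13 + v)*(P + v))
(f(-646, B(-11)) + (206928 - (-174 + 42*(67 - 1*(-118)))))*(-316835 - 378867) = (((-646)² + 13*(15/(-11)) + 13*(-646) + (15/(-11))*(-646)) + (206928 - (-174 + 42*(67 - 1*(-118)))))*(-316835 - 378867) = ((417316 + 13*(15*(-1/11)) - 8398 + (15*(-1/11))*(-646)) + (206928 - (-174 + 42*(67 + 118))))*(-695702) = ((417316 + 13*(-15/11) - 8398 - 15/11*(-646)) + (206928 - (-174 + 42*185)))*(-695702) = ((417316 - 195/11 - 8398 + 9690/11) + (206928 - (-174 + 7770)))*(-695702) = (4507593/11 + (206928 - 1*7596))*(-695702) = (4507593/11 + (206928 - 7596))*(-695702) = (4507593/11 + 199332)*(-695702) = (6700245/11)*(-695702) = -4661373846990/11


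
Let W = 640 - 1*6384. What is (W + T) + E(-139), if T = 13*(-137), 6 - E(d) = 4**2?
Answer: -7535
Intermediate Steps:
E(d) = -10 (E(d) = 6 - 1*4**2 = 6 - 1*16 = 6 - 16 = -10)
T = -1781
W = -5744 (W = 640 - 6384 = -5744)
(W + T) + E(-139) = (-5744 - 1781) - 10 = -7525 - 10 = -7535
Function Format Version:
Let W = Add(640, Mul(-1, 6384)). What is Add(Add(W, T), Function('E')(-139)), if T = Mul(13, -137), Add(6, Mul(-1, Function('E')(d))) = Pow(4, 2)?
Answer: -7535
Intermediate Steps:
Function('E')(d) = -10 (Function('E')(d) = Add(6, Mul(-1, Pow(4, 2))) = Add(6, Mul(-1, 16)) = Add(6, -16) = -10)
T = -1781
W = -5744 (W = Add(640, -6384) = -5744)
Add(Add(W, T), Function('E')(-139)) = Add(Add(-5744, -1781), -10) = Add(-7525, -10) = -7535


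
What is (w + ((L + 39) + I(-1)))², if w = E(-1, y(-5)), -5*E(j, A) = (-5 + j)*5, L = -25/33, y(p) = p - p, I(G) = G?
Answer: 2036329/1089 ≈ 1869.9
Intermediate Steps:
y(p) = 0
L = -25/33 (L = -25*1/33 = -25/33 ≈ -0.75758)
E(j, A) = 5 - j (E(j, A) = -(-5 + j)*5/5 = -(-25 + 5*j)/5 = 5 - j)
w = 6 (w = 5 - 1*(-1) = 5 + 1 = 6)
(w + ((L + 39) + I(-1)))² = (6 + ((-25/33 + 39) - 1))² = (6 + (1262/33 - 1))² = (6 + 1229/33)² = (1427/33)² = 2036329/1089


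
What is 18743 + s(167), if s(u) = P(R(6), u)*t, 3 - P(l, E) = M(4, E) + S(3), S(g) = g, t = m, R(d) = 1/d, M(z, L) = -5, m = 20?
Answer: 18843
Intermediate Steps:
t = 20
P(l, E) = 5 (P(l, E) = 3 - (-5 + 3) = 3 - 1*(-2) = 3 + 2 = 5)
s(u) = 100 (s(u) = 5*20 = 100)
18743 + s(167) = 18743 + 100 = 18843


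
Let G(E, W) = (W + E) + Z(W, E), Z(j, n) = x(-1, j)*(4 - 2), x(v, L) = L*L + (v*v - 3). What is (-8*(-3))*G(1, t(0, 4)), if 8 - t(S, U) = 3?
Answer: 1248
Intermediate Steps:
t(S, U) = 5 (t(S, U) = 8 - 1*3 = 8 - 3 = 5)
x(v, L) = -3 + L² + v² (x(v, L) = L² + (v² - 3) = L² + (-3 + v²) = -3 + L² + v²)
Z(j, n) = -4 + 2*j² (Z(j, n) = (-3 + j² + (-1)²)*(4 - 2) = (-3 + j² + 1)*2 = (-2 + j²)*2 = -4 + 2*j²)
G(E, W) = -4 + E + W + 2*W² (G(E, W) = (W + E) + (-4 + 2*W²) = (E + W) + (-4 + 2*W²) = -4 + E + W + 2*W²)
(-8*(-3))*G(1, t(0, 4)) = (-8*(-3))*(-4 + 1 + 5 + 2*5²) = 24*(-4 + 1 + 5 + 2*25) = 24*(-4 + 1 + 5 + 50) = 24*52 = 1248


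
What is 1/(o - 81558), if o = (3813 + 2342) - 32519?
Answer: -1/107922 ≈ -9.2659e-6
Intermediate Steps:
o = -26364 (o = 6155 - 32519 = -26364)
1/(o - 81558) = 1/(-26364 - 81558) = 1/(-107922) = -1/107922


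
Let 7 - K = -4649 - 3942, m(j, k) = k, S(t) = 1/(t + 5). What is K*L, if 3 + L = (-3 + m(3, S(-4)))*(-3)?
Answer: 25794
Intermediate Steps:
S(t) = 1/(5 + t)
K = 8598 (K = 7 - (-4649 - 3942) = 7 - 1*(-8591) = 7 + 8591 = 8598)
L = 3 (L = -3 + (-3 + 1/(5 - 4))*(-3) = -3 + (-3 + 1/1)*(-3) = -3 + (-3 + 1)*(-3) = -3 - 2*(-3) = -3 + 6 = 3)
K*L = 8598*3 = 25794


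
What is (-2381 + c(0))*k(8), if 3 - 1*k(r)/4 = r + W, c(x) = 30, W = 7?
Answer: 112848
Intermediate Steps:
k(r) = -16 - 4*r (k(r) = 12 - 4*(r + 7) = 12 - 4*(7 + r) = 12 + (-28 - 4*r) = -16 - 4*r)
(-2381 + c(0))*k(8) = (-2381 + 30)*(-16 - 4*8) = -2351*(-16 - 32) = -2351*(-48) = 112848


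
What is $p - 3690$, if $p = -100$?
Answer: $-3790$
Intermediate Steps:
$p - 3690 = -100 - 3690 = -3790$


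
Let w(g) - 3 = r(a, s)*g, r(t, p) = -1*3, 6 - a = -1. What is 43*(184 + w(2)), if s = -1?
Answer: 7783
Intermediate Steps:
a = 7 (a = 6 - 1*(-1) = 6 + 1 = 7)
r(t, p) = -3
w(g) = 3 - 3*g
43*(184 + w(2)) = 43*(184 + (3 - 3*2)) = 43*(184 + (3 - 6)) = 43*(184 - 3) = 43*181 = 7783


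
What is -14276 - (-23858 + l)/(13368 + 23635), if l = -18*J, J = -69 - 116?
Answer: -528234300/37003 ≈ -14275.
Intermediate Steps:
J = -185
l = 3330 (l = -18*(-185) = 3330)
-14276 - (-23858 + l)/(13368 + 23635) = -14276 - (-23858 + 3330)/(13368 + 23635) = -14276 - (-20528)/37003 = -14276 - 1*(-20528/37003) = -14276 + 20528/37003 = -528234300/37003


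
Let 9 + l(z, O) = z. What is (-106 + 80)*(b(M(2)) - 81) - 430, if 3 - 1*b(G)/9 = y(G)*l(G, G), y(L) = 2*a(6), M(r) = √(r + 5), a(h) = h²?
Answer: -150658 + 16848*√7 ≈ -1.0608e+5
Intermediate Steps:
l(z, O) = -9 + z
M(r) = √(5 + r)
y(L) = 72 (y(L) = 2*6² = 2*36 = 72)
b(G) = 5859 - 648*G (b(G) = 27 - 648*(-9 + G) = 27 - 9*(-648 + 72*G) = 27 + (5832 - 648*G) = 5859 - 648*G)
(-106 + 80)*(b(M(2)) - 81) - 430 = (-106 + 80)*((5859 - 648*√(5 + 2)) - 81) - 430 = -26*((5859 - 648*√7) - 81) - 430 = -26*(5778 - 648*√7) - 430 = (-150228 + 16848*√7) - 430 = -150658 + 16848*√7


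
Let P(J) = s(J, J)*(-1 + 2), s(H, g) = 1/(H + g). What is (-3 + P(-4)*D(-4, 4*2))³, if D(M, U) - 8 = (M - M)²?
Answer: -64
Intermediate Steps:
D(M, U) = 8 (D(M, U) = 8 + (M - M)² = 8 + 0² = 8 + 0 = 8)
P(J) = 1/(2*J) (P(J) = (-1 + 2)/(J + J) = 1/(2*J))
(-3 + P(-4)*D(-4, 4*2))³ = (-3 + ((½)/(-4))*8)³ = (-3 + ((½)*(-¼))*8)³ = (-3 - ⅛*8)³ = (-3 - 1)³ = (-4)³ = -64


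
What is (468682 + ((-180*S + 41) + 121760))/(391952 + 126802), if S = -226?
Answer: 631163/518754 ≈ 1.2167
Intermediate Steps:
(468682 + ((-180*S + 41) + 121760))/(391952 + 126802) = (468682 + ((-180*(-226) + 41) + 121760))/(391952 + 126802) = (468682 + ((40680 + 41) + 121760))/518754 = (468682 + (40721 + 121760))*(1/518754) = (468682 + 162481)*(1/518754) = 631163*(1/518754) = 631163/518754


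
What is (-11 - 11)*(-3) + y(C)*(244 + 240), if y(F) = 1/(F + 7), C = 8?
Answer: 1474/15 ≈ 98.267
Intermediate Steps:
y(F) = 1/(7 + F)
(-11 - 11)*(-3) + y(C)*(244 + 240) = (-11 - 11)*(-3) + (244 + 240)/(7 + 8) = -22*(-3) + 484/15 = 66 + (1/15)*484 = 66 + 484/15 = 1474/15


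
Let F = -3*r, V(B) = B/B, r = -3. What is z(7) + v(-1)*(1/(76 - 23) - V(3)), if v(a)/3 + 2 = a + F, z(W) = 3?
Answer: -777/53 ≈ -14.660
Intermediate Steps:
V(B) = 1
F = 9 (F = -3*(-3) = 9)
v(a) = 21 + 3*a (v(a) = -6 + 3*(a + 9) = -6 + 3*(9 + a) = -6 + (27 + 3*a) = 21 + 3*a)
z(7) + v(-1)*(1/(76 - 23) - V(3)) = 3 + (21 + 3*(-1))*(1/(76 - 23) - 1*1) = 3 + (21 - 3)*(1/53 - 1) = 3 + 18*(1/53 - 1) = 3 + 18*(-52/53) = 3 - 936/53 = -777/53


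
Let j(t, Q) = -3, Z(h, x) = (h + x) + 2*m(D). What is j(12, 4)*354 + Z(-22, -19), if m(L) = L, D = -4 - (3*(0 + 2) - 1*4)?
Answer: -1115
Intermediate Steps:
D = -6 (D = -4 - (3*2 - 4) = -4 - (6 - 4) = -4 - 1*2 = -4 - 2 = -6)
Z(h, x) = -12 + h + x (Z(h, x) = (h + x) + 2*(-6) = (h + x) - 12 = -12 + h + x)
j(12, 4)*354 + Z(-22, -19) = -3*354 + (-12 - 22 - 19) = -1062 - 53 = -1115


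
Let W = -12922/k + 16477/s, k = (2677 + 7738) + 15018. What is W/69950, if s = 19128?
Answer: 6875501/1361177822352 ≈ 5.0511e-6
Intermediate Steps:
k = 25433 (k = 10415 + 15018 = 25433)
W = 171887525/486482424 (W = -12922/25433 + 16477/19128 = 171887525/486482424 ≈ 0.35333)
W/69950 = (171887525/486482424)/69950 = (171887525/486482424)*(1/69950) = 6875501/1361177822352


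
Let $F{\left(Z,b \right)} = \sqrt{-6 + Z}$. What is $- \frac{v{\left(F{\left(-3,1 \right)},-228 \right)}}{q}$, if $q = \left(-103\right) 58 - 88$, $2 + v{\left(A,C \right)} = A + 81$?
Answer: $\frac{79}{6062} + \frac{3 i}{6062} \approx 0.013032 + 0.00049489 i$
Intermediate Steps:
$v{\left(A,C \right)} = 79 + A$ ($v{\left(A,C \right)} = -2 + \left(A + 81\right) = -2 + \left(81 + A\right) = 79 + A$)
$q = -6062$ ($q = -5974 - 88 = -6062$)
$- \frac{v{\left(F{\left(-3,1 \right)},-228 \right)}}{q} = - \frac{79 + \sqrt{-6 - 3}}{-6062} = - \frac{\left(79 + \sqrt{-9}\right) \left(-1\right)}{6062} = - \frac{\left(79 + 3 i\right) \left(-1\right)}{6062} = - (- \frac{79}{6062} - \frac{3 i}{6062}) = \frac{79}{6062} + \frac{3 i}{6062}$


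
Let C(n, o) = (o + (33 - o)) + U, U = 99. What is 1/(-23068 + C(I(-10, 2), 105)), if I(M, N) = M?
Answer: -1/22936 ≈ -4.3600e-5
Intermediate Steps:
C(n, o) = 132 (C(n, o) = (o + (33 - o)) + 99 = 33 + 99 = 132)
1/(-23068 + C(I(-10, 2), 105)) = 1/(-23068 + 132) = 1/(-22936) = -1/22936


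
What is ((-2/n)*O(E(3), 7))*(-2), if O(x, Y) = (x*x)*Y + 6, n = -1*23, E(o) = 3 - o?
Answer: -24/23 ≈ -1.0435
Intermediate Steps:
n = -23
O(x, Y) = 6 + Y*x**2 (O(x, Y) = x**2*Y + 6 = Y*x**2 + 6 = 6 + Y*x**2)
((-2/n)*O(E(3), 7))*(-2) = ((-2/(-23))*(6 + 7*(3 - 1*3)**2))*(-2) = ((-2*(-1/23))*(6 + 7*(3 - 3)**2))*(-2) = (2*(6 + 7*0**2)/23)*(-2) = (2*(6 + 7*0)/23)*(-2) = (2*(6 + 0)/23)*(-2) = ((2/23)*6)*(-2) = (12/23)*(-2) = -24/23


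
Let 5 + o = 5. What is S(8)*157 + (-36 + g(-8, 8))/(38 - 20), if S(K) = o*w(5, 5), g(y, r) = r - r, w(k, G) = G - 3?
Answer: -2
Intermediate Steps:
o = 0 (o = -5 + 5 = 0)
w(k, G) = -3 + G
g(y, r) = 0
S(K) = 0 (S(K) = 0*(-3 + 5) = 0*2 = 0)
S(8)*157 + (-36 + g(-8, 8))/(38 - 20) = 0*157 + (-36 + 0)/(38 - 20) = 0 - 36/18 = 0 - 36*1/18 = 0 - 2 = -2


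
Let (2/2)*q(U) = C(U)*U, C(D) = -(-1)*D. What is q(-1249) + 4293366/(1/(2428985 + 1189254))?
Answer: 15534425862475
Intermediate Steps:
C(D) = D
q(U) = U² (q(U) = U*U = U²)
q(-1249) + 4293366/(1/(2428985 + 1189254)) = (-1249)² + 4293366/(1/(2428985 + 1189254)) = 1560001 + 4293366/(1/3618239) = 1560001 + 4293366*3618239 = 1560001 + 15534424302474 = 15534425862475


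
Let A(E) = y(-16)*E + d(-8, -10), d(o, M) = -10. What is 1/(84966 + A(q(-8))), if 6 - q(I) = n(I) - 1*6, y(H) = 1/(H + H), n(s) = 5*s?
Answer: 8/679635 ≈ 1.1771e-5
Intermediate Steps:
y(H) = 1/(2*H)
q(I) = 12 - 5*I (q(I) = 6 - (5*I - 1*6) = 6 - (5*I - 6) = 6 - (-6 + 5*I) = 6 + (6 - 5*I) = 12 - 5*I)
A(E) = -10 - E/32 (A(E) = ((½)/(-16))*E - 10 = ((½)*(-1/16))*E - 10 = -E/32 - 10 = -10 - E/32)
1/(84966 + A(q(-8))) = 1/(84966 + (-10 - (12 - 5*(-8))/32)) = 1/(84966 + (-10 - (12 + 40)/32)) = 1/(84966 + (-10 - 1/32*52)) = 1/(84966 + (-10 - 13/8)) = 1/(84966 - 93/8) = 1/(679635/8) = 8/679635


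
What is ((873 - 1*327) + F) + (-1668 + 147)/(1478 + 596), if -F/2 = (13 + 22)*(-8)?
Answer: 2292323/2074 ≈ 1105.3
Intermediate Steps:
F = 560 (F = -2*(13 + 22)*(-8) = -70*(-8) = -2*(-280) = 560)
((873 - 1*327) + F) + (-1668 + 147)/(1478 + 596) = ((873 - 1*327) + 560) + (-1668 + 147)/(1478 + 596) = ((873 - 327) + 560) - 1521/2074 = (546 + 560) - 1521*1/2074 = 1106 - 1521/2074 = 2292323/2074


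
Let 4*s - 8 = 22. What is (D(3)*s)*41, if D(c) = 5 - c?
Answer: 615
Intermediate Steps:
s = 15/2 (s = 2 + (¼)*22 = 2 + 11/2 = 15/2 ≈ 7.5000)
(D(3)*s)*41 = ((5 - 1*3)*(15/2))*41 = ((5 - 3)*(15/2))*41 = (2*(15/2))*41 = 15*41 = 615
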